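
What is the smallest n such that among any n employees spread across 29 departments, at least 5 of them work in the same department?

There are 29 departments acting as pigeonholes.
With 29 × 4 = 116 employees we could place exactly 4 in each, with no class reaching 5.
One more forces some class to hold 5, so 116 + 1 = 117.

117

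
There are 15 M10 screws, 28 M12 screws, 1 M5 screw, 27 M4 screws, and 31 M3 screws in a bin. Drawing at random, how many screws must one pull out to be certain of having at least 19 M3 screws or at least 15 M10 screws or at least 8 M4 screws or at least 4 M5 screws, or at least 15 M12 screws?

55

The worst case stops just short of every target: 14 M10, 14 M12, all 1 M5, 7 M4, 18 M3 — 14 + 14 + 1 + 7 + 18 = 54 screws.
One more screw must push some size to its target, so 54 + 1 = 55.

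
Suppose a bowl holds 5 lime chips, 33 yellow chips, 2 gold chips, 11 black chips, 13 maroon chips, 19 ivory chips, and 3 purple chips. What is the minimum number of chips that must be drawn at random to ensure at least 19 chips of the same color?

71

Treat the 7 colors as pigeonholes.
In the worst case we take at most 18 of each color, but all 5 lime, all 2 gold, all 11 black, all 13 maroon, and all 3 purple (fewer than 18), giving 5 + 18 + 2 + 11 + 13 + 18 + 3 = 70.
One more chip then forces some color to 19, so 70 + 1 = 71.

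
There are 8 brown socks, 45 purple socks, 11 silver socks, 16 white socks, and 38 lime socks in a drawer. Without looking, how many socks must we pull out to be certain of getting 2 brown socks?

The worst case draws every non-brown sock first: 45 + 11 + 16 + 38 = 110.
The next 2 draws are then forced to be brown, giving 110 + 2 = 112.

112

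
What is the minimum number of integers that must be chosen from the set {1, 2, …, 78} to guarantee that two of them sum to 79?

Partition {1, …, 78} into 39 pairs: {1,78}, {2,77}, …, {39,40}.
Choosing 39 integers — say the integers 1 through 39 — takes one from each pair and avoids the property.
Choosing 40 forces two into the same pair by pigeonhole, and those sum to 79. So 40.

40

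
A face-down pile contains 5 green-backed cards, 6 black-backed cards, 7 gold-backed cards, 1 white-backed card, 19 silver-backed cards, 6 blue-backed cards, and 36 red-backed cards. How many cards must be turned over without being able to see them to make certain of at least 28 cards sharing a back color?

Treat the 7 back colors as pigeonholes.
In the worst case we take at most 27 of each back color, but all 5 green-backed, all 6 black-backed, all 7 gold-backed, all 1 white-backed, all 19 silver-backed, and all 6 blue-backed (fewer than 27), giving 5 + 6 + 7 + 1 + 19 + 6 + 27 = 71.
One more card then forces some back color to 28, so 71 + 1 = 72.

72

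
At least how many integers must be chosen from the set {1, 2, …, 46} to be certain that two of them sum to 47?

Partition {1, …, 46} into 23 pairs: {1,46}, {2,45}, …, {23,24}.
Choosing 23 integers — say the integers 1 through 23 — takes one from each pair and avoids the property.
Choosing 24 forces two into the same pair by pigeonhole, and those sum to 47. So 24.

24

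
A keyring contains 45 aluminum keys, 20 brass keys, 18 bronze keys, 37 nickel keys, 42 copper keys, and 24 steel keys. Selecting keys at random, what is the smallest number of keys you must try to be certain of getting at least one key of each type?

169

The hardest type to obtain is bronze: we could draw every other key first — 186 − 18 = 168 keys — without a single bronze one.
The next draw must be bronze, so 168 + 1 = 169.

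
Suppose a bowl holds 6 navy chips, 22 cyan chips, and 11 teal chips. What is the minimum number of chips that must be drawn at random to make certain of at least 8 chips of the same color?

In the worst case we take at most 7 of each color, but all 6 navy (fewer than 7), giving 6 + 7 + 7 = 20.
One more chip then forces some color to 8, so 20 + 1 = 21.

21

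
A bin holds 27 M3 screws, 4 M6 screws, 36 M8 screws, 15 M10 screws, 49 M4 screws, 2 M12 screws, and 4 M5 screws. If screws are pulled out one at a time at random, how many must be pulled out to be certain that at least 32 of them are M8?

The worst case draws every non-M8 screw first: 27 + 4 + 15 + 49 + 2 + 4 = 101.
The next 32 draws are then forced to be M8, giving 101 + 32 = 133.

133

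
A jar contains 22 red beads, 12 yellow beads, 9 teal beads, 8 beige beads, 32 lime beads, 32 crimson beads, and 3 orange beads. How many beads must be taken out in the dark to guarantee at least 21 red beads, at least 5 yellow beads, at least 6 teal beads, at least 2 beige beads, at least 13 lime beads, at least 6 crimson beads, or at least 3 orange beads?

The worst case stops just short of every target: 20 red, 4 yellow, 5 teal, 1 beige, 12 lime, 5 crimson, 2 orange — 20 + 4 + 5 + 1 + 12 + 5 + 2 = 49 beads.
One more bead must push some color to its target, so 49 + 1 = 50.

50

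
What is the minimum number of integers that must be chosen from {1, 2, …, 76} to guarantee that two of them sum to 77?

39

Partition {1, …, 76} into 38 pairs: {1,76}, {2,75}, …, {38,39}.
Choosing 38 integers — say the integers 1 through 38 — takes one from each pair and avoids the property.
Choosing 39 forces two into the same pair by pigeonhole, and those sum to 77. So 39.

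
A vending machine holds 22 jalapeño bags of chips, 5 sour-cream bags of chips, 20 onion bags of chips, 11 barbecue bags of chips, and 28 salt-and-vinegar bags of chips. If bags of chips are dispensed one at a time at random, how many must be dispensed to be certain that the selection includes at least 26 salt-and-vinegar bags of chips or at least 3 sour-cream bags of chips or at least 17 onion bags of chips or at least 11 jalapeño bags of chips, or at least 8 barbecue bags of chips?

Each of the 5 flavors has its own threshold; avoid all of them simultaneously.
The worst case stops just short of every target: 10 jalapeño, 2 sour-cream, 16 onion, 7 barbecue, 25 salt-and-vinegar — 10 + 2 + 16 + 7 + 25 = 60 bags of chips.
One more bag of chips must push some flavor to its target, so 60 + 1 = 61.

61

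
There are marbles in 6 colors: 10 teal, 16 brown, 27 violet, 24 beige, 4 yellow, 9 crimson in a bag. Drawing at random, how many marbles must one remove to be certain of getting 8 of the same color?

Treat the 6 colors as pigeonholes.
In the worst case we take at most 7 of each color, but all 4 yellow (fewer than 7), giving 7 + 7 + 7 + 7 + 4 + 7 = 39.
One more marble then forces some color to 8, so 39 + 1 = 40.

40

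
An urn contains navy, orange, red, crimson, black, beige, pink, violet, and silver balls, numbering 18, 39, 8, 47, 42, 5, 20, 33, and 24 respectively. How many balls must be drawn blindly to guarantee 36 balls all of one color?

In the worst case we take at most 35 of each color, but all 18 navy, all 8 red, all 5 beige, all 20 pink, all 33 violet, and all 24 silver (fewer than 35), giving 18 + 35 + 8 + 35 + 35 + 5 + 20 + 33 + 24 = 213.
One more ball then forces some color to 36, so 213 + 1 = 214.

214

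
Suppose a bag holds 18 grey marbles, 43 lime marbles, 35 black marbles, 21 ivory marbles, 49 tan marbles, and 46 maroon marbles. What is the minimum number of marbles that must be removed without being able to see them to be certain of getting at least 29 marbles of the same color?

In the worst case we take at most 28 of each color, but all 18 grey and all 21 ivory (fewer than 28), giving 18 + 28 + 28 + 21 + 28 + 28 = 151.
One more marble then forces some color to 29, so 151 + 1 = 152.

152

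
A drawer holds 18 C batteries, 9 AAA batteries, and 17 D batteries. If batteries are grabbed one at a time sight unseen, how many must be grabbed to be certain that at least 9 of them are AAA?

44

To avoid AAA batteries as long as possible, exhaust the other 2 types first.
The worst case draws every non-AAA battery first: 18 + 17 = 35.
The next 9 draws are then forced to be AAA, giving 35 + 9 = 44.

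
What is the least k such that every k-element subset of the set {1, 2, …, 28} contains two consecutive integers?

15

Partition {1, …, 28} into 14 pairs: {1,2}, {3,4}, …, {27,28}.
Choosing 14 integers — say the 14 even numbers 2, 4, …, 28 — takes one from each pair and avoids the property.
Choosing 15 forces two into the same pair by pigeonhole, and those are consecutive. So 15.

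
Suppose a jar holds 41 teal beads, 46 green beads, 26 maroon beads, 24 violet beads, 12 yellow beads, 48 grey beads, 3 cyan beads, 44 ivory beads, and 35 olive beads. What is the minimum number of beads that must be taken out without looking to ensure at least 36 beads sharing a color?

Treat the 9 colors as pigeonholes.
In the worst case we take at most 35 of each color, but all 26 maroon, all 24 violet, all 12 yellow, and all 3 cyan (fewer than 35), giving 35 + 35 + 26 + 24 + 12 + 35 + 3 + 35 + 35 = 240.
One more bead then forces some color to 36, so 240 + 1 = 241.

241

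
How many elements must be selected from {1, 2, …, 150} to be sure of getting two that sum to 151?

76

Partition {1, …, 150} into 75 pairs: {1,150}, {2,149}, …, {75,76}.
Choosing 75 integers — say the integers 1 through 75 — takes one from each pair and avoids the property.
Choosing 76 forces two into the same pair by pigeonhole, and those sum to 151. So 76.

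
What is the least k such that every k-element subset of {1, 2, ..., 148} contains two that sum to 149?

Partition {1, …, 148} into 74 pairs: {1,148}, {2,147}, …, {74,75}.
Choosing 74 integers — say the integers 1 through 74 — takes one from each pair and avoids the property.
Choosing 75 forces two into the same pair by pigeonhole, and those sum to 149. So 75.

75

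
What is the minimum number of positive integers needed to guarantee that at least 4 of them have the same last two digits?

301

There are 100 possible two-digit endings acting as pigeonholes.
With 100 × 3 = 300 positive integers we could place exactly 3 in each, with no class reaching 4.
One more forces some class to hold 4, so 300 + 1 = 301.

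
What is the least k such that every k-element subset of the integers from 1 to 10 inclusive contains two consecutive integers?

Partition {1, …, 10} into 5 pairs: {1,2}, {3,4}, …, {9,10}.
Choosing 5 integers — say the 5 even numbers 2, 4, …, 10 — takes one from each pair and avoids the property.
Choosing 6 forces two into the same pair by pigeonhole, and those are consecutive. So 6.

6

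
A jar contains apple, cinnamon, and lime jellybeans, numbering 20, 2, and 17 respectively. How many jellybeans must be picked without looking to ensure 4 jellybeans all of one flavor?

9

In the worst case we take at most 3 of each flavor, but all 2 cinnamon (fewer than 3), giving 3 + 2 + 3 = 8.
One more jellybean then forces some flavor to 4, so 8 + 1 = 9.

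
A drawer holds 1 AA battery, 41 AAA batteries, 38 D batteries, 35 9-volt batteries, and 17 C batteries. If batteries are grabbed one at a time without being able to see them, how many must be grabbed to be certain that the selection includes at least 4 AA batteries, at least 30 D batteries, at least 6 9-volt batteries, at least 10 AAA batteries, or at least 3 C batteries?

Each of the 5 types has its own threshold; avoid all of them simultaneously.
The worst case stops just short of every target: all 1 AA, 9 AAA, 29 D, 5 9-volt, 2 C — 1 + 9 + 29 + 5 + 2 = 46 batteries.
One more battery must push some type to its target, so 46 + 1 = 47.

47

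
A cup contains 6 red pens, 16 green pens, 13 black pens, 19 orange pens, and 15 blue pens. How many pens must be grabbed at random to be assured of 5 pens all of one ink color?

Treat the 5 ink colors as pigeonholes.
The worst case takes 4 pens of each ink color without reaching 5 of any: 5 × 4 = 20.
The next pen must bring some ink color to 5, so 20 + 1 = 21.

21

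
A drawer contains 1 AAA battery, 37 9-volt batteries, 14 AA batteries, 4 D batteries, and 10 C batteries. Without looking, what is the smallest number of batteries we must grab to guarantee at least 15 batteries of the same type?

44

Treat the 5 types as pigeonholes.
In the worst case we take at most 14 of each type, but all 1 AAA, all 4 D, and all 10 C (fewer than 14), giving 1 + 14 + 14 + 4 + 10 = 43.
One more battery then forces some type to 15, so 43 + 1 = 44.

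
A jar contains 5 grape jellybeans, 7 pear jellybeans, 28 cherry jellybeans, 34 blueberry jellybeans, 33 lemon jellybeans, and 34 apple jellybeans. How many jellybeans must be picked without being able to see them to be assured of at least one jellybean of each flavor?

The hardest flavor to obtain is grape: we could draw every other jellybean first — 141 − 5 = 136 jellybeans — without a single grape one.
The next draw must be grape, so 136 + 1 = 137.

137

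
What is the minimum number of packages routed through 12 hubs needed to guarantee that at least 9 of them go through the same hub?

97

There are 12 hubs acting as pigeonholes.
With 12 × 8 = 96 packages we could place exactly 8 in each, with no class reaching 9.
One more forces some class to hold 9, so 96 + 1 = 97.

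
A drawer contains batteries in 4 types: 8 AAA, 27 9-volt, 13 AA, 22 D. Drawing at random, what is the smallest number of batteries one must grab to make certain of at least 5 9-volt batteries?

The worst case draws every non-9-volt battery first: 8 + 13 + 22 = 43.
The next 5 draws are then forced to be 9-volt, giving 43 + 5 = 48.

48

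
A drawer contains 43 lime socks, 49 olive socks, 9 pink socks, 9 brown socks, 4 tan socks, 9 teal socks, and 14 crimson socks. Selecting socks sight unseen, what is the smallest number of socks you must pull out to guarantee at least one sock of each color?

134

The hardest color to obtain is tan: we could draw every other sock first — 137 − 4 = 133 socks — without a single tan one.
The next draw must be tan, so 133 + 1 = 134.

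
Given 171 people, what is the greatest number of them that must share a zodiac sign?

There are 12 zodiac signs, which serve as the pigeonholes.
If each of the 12 zodiac signs held at most 14, the total would be at most 12 × 14 = 168 < 171, a contradiction.
So at least one holds ⌈171/12⌉ = 15.

15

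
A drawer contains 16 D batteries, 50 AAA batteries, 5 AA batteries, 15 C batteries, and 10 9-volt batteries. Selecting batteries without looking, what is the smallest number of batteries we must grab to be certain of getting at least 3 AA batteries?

94

To avoid AA batteries as long as possible, exhaust the other 4 types first.
The worst case draws every non-AA battery first: 16 + 50 + 15 + 10 = 91.
The next 3 draws are then forced to be AA, giving 91 + 3 = 94.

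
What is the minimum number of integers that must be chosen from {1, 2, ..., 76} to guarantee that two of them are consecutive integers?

Partition {1, …, 76} into 38 pairs: {1,2}, {3,4}, …, {75,76}.
Choosing 38 integers — say the 38 even numbers 2, 4, …, 76 — takes one from each pair and avoids the property.
Choosing 39 forces two into the same pair by pigeonhole, and those are consecutive. So 39.

39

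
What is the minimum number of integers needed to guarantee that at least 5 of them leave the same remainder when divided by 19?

77

There are 19 residue classes modulo 19 acting as pigeonholes.
With 19 × 4 = 76 integers we could place exactly 4 in each, with no class reaching 5.
One more forces some class to hold 5, so 76 + 1 = 77.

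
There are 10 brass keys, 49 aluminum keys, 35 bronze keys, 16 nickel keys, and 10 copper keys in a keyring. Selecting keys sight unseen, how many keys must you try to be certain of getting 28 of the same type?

In the worst case we take at most 27 of each type, but all 10 brass, all 16 nickel, and all 10 copper (fewer than 27), giving 10 + 27 + 27 + 16 + 10 = 90.
One more key then forces some type to 28, so 90 + 1 = 91.

91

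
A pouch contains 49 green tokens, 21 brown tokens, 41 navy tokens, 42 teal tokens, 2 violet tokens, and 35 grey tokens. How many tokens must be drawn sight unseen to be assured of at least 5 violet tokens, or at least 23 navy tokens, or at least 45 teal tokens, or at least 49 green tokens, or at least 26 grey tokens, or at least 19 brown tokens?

158

Each of the 6 colors has its own threshold; avoid all of them simultaneously.
The worst case stops just short of every target: 48 green, 18 brown, 22 navy, all 42 teal, all 2 violet, 25 grey — 48 + 18 + 22 + 42 + 2 + 25 = 157 tokens.
One more token must push some color to its target, so 157 + 1 = 158.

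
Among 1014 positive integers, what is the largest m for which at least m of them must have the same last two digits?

The 1014 positive integers fall into 100 possible two-digit endings.
If each of the 100 possible two-digit endings held at most 10, the total would be at most 100 × 10 = 1000 < 1014, a contradiction.
So at least one holds ⌈1014/100⌉ = 11.

11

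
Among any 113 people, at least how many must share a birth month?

If each of the 12 months of the year held at most 9, the total would be at most 12 × 9 = 108 < 113, a contradiction.
So at least one holds ⌈113/12⌉ = 10.

10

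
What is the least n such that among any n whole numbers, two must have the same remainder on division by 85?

86

Two integers differ by a multiple of 85 exactly when they share a remainder mod 85.
There are 85 residue classes mod 85, so 85 integers can all lie in distinct classes.
One more integer must repeat a residue, giving a difference divisible by 85. So n = 85 + 1 = 86.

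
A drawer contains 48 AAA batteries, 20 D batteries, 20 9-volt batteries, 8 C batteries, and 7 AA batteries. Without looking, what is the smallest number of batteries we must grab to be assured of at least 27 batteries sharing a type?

Treat the 5 types as pigeonholes.
In the worst case we take at most 26 of each type, but all 20 D, all 20 9-volt, all 8 C, and all 7 AA (fewer than 26), giving 26 + 20 + 20 + 8 + 7 = 81.
One more battery then forces some type to 27, so 81 + 1 = 82.

82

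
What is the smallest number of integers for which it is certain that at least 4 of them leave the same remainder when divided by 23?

70

There are 23 residue classes modulo 23 acting as pigeonholes.
With 23 × 3 = 69 integers we could place exactly 3 in each, with no class reaching 4.
One more forces some class to hold 4, so 69 + 1 = 70.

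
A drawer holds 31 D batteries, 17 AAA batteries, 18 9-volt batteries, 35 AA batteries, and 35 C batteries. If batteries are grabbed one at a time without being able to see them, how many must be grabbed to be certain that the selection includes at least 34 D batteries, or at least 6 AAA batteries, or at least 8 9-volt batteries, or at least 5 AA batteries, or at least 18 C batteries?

65

Each of the 5 types has its own threshold; avoid all of them simultaneously.
The worst case stops just short of every target: all 31 D, 5 AAA, 7 9-volt, 4 AA, 17 C — 31 + 5 + 7 + 4 + 17 = 64 batteries.
One more battery must push some type to its target, so 64 + 1 = 65.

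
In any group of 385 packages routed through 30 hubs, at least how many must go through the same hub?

13

If each of the 30 hubs held at most 12, the total would be at most 30 × 12 = 360 < 385, a contradiction.
So at least one holds ⌈385/30⌉ = 13.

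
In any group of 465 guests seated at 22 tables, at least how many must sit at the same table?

22

The 465 guests fall into 22 tables.
If each of the 22 tables held at most 21, the total would be at most 22 × 21 = 462 < 465, a contradiction.
So at least one holds ⌈465/22⌉ = 22.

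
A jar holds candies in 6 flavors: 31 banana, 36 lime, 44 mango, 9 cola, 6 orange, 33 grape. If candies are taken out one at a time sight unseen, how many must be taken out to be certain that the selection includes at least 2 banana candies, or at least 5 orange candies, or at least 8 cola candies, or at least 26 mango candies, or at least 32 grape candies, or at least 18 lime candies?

86

The worst case stops just short of every target: 1 banana, 17 lime, 25 mango, 7 cola, 4 orange, 31 grape — 1 + 17 + 25 + 7 + 4 + 31 = 85 candies.
One more candy must push some flavor to its target, so 85 + 1 = 86.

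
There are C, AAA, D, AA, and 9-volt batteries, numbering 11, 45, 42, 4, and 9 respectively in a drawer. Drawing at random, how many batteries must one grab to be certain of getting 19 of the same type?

Treat the 5 types as pigeonholes.
In the worst case we take at most 18 of each type, but all 11 C, all 4 AA, and all 9 9-volt (fewer than 18), giving 11 + 18 + 18 + 4 + 9 = 60.
One more battery then forces some type to 19, so 60 + 1 = 61.

61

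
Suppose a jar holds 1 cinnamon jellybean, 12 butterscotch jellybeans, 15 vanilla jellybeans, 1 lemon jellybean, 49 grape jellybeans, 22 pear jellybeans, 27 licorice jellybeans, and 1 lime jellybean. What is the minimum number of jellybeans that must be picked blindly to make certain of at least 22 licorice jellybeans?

The worst case draws every non-licorice jellybean first: 1 + 12 + 15 + 1 + 49 + 22 + 1 = 101.
The next 22 draws are then forced to be licorice, giving 101 + 22 = 123.

123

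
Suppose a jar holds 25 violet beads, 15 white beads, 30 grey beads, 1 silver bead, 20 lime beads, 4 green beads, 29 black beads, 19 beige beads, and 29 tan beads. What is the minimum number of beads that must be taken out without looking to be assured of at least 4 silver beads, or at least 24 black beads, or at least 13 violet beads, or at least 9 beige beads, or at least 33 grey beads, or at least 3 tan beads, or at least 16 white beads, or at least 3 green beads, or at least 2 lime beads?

95

The worst case stops just short of every target: 12 violet, 15 white, all 30 grey, all 1 silver, 1 lime, 2 green, 23 black, 8 beige, 2 tan — 12 + 15 + 30 + 1 + 1 + 2 + 23 + 8 + 2 = 94 beads.
One more bead must push some color to its target, so 94 + 1 = 95.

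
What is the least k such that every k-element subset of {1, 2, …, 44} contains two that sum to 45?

Partition {1, …, 44} into 22 pairs: {1,44}, {2,43}, …, {22,23}.
Choosing 22 integers — say the integers 1 through 22 — takes one from each pair and avoids the property.
Choosing 23 forces two into the same pair by pigeonhole, and those sum to 45. So 23.

23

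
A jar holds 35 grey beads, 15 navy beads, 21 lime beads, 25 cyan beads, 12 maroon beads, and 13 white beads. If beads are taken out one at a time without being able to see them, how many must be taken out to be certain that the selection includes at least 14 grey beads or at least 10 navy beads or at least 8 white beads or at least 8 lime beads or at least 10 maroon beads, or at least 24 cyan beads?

Each of the 6 colors has its own threshold; avoid all of them simultaneously.
The worst case stops just short of every target: 13 grey, 9 navy, 7 lime, 23 cyan, 9 maroon, 7 white — 13 + 9 + 7 + 23 + 9 + 7 = 68 beads.
One more bead must push some color to its target, so 68 + 1 = 69.

69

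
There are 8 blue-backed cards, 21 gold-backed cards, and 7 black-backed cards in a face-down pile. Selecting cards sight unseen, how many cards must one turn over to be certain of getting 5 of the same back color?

The worst case takes 4 cards of each back color without reaching 5 of any: 3 × 4 = 12.
The next card must bring some back color to 5, so 12 + 1 = 13.

13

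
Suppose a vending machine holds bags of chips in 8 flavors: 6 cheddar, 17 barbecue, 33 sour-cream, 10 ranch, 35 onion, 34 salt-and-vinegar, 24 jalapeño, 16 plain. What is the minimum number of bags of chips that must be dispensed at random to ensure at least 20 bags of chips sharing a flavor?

In the worst case we take at most 19 of each flavor, but all 6 cheddar, all 17 barbecue, all 10 ranch, and all 16 plain (fewer than 19), giving 6 + 17 + 19 + 10 + 19 + 19 + 19 + 16 = 125.
One more bag of chips then forces some flavor to 20, so 125 + 1 = 126.

126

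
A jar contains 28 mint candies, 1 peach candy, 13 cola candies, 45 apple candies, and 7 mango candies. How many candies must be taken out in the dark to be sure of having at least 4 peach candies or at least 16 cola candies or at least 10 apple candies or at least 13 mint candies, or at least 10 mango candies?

The worst case stops just short of every target: 12 mint, all 1 peach, all 13 cola, 9 apple, all 7 mango — 12 + 1 + 13 + 9 + 7 = 42 candies.
One more candy must push some flavor to its target, so 42 + 1 = 43.

43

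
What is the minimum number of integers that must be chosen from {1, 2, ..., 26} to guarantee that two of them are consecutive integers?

Partition {1, …, 26} into 13 pairs: {1,2}, {3,4}, …, {25,26}.
Choosing 13 integers — say the 13 even numbers 2, 4, …, 26 — takes one from each pair and avoids the property.
Choosing 14 forces two into the same pair by pigeonhole, and those are consecutive. So 14.

14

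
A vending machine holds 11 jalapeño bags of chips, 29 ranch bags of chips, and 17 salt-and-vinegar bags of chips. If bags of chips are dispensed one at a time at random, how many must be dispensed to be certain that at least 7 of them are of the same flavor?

The worst case takes 6 bags of chips of each flavor without reaching 7 of any: 3 × 6 = 18.
The next bag of chips must bring some flavor to 7, so 18 + 1 = 19.

19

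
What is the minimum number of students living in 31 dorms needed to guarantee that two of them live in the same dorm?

32

There are 31 dorms acting as pigeonholes.
With 31 students we could place one in each, avoiding any repeat.
One more forces some class to hold 2, so 31 + 1 = 32.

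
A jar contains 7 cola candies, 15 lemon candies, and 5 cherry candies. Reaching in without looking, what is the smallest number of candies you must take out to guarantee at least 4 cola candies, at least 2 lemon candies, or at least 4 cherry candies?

8

The worst case stops just short of every target: 3 cola, 1 lemon, 3 cherry — 3 + 1 + 3 = 7 candies.
One more candy must push some flavor to its target, so 7 + 1 = 8.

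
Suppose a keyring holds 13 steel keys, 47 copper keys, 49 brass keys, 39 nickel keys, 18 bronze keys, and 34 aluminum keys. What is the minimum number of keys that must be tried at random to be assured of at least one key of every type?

The hardest type to obtain is steel: we could draw every other key first — 200 − 13 = 187 keys — without a single steel one.
The next draw must be steel, so 187 + 1 = 188.

188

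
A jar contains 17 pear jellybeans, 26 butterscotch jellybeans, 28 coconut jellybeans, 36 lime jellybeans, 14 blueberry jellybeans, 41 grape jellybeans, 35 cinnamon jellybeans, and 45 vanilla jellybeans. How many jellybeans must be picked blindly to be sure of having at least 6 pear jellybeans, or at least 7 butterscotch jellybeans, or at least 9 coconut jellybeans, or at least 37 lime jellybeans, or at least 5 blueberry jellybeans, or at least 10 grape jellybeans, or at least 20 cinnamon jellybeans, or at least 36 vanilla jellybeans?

123

Each of the 8 flavors has its own threshold; avoid all of them simultaneously.
The worst case stops just short of every target: 5 pear, 6 butterscotch, 8 coconut, 36 lime, 4 blueberry, 9 grape, 19 cinnamon, 35 vanilla — 5 + 6 + 8 + 36 + 4 + 9 + 19 + 35 = 122 jellybeans.
One more jellybean must push some flavor to its target, so 122 + 1 = 123.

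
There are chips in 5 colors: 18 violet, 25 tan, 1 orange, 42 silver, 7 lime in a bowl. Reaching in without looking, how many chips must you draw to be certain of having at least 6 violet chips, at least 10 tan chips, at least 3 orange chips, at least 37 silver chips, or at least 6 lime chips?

Each of the 5 colors has its own threshold; avoid all of them simultaneously.
The worst case stops just short of every target: 5 violet, 9 tan, all 1 orange, 36 silver, 5 lime — 5 + 9 + 1 + 36 + 5 = 56 chips.
One more chip must push some color to its target, so 56 + 1 = 57.

57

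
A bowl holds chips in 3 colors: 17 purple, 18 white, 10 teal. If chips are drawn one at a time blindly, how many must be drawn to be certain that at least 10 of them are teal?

The worst case draws every non-teal chip first: 17 + 18 = 35.
The next 10 draws are then forced to be teal, giving 35 + 10 = 45.

45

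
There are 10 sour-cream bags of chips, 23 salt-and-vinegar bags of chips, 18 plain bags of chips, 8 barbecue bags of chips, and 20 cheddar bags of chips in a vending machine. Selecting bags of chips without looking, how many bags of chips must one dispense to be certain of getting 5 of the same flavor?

The worst case takes 4 bags of chips of each flavor without reaching 5 of any: 5 × 4 = 20.
The next bag of chips must bring some flavor to 5, so 20 + 1 = 21.

21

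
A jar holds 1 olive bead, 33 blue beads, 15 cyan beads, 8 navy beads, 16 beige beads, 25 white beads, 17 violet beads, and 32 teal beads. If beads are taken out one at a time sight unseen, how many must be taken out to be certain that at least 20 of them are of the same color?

In the worst case we take at most 19 of each color, but all 1 olive, all 15 cyan, all 8 navy, all 16 beige, and all 17 violet (fewer than 19), giving 1 + 19 + 15 + 8 + 16 + 19 + 17 + 19 = 114.
One more bead then forces some color to 20, so 114 + 1 = 115.

115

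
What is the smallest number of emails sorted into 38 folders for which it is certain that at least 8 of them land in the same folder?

There are 38 folders acting as pigeonholes.
With 38 × 7 = 266 emails we could place exactly 7 in each, with no class reaching 8.
One more forces some class to hold 8, so 266 + 1 = 267.

267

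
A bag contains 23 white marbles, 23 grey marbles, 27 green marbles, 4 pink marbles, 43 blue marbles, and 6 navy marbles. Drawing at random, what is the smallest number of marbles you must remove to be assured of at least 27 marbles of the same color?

109

In the worst case we take at most 26 of each color, but all 23 white, all 23 grey, all 4 pink, and all 6 navy (fewer than 26), giving 23 + 23 + 26 + 4 + 26 + 6 = 108.
One more marble then forces some color to 27, so 108 + 1 = 109.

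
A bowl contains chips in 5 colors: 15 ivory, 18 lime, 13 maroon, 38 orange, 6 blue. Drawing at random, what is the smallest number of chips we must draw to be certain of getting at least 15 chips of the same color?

62

Treat the 5 colors as pigeonholes.
In the worst case we take at most 14 of each color, but all 13 maroon and all 6 blue (fewer than 14), giving 14 + 14 + 13 + 14 + 6 = 61.
One more chip then forces some color to 15, so 61 + 1 = 62.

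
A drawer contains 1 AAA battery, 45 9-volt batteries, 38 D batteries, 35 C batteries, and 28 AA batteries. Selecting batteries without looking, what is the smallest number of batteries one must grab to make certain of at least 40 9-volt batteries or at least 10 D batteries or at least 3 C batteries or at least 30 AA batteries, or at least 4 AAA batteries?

80

Each of the 5 types has its own threshold; avoid all of them simultaneously.
The worst case stops just short of every target: all 1 AAA, 39 9-volt, 9 D, 2 C, all 28 AA — 1 + 39 + 9 + 2 + 28 = 79 batteries.
One more battery must push some type to its target, so 79 + 1 = 80.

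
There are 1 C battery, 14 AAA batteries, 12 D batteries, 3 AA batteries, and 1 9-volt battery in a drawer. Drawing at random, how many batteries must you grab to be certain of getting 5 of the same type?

In the worst case we take at most 4 of each type, but all 1 C, all 3 AA, and all 1 9-volt (fewer than 4), giving 1 + 4 + 4 + 3 + 1 = 13.
One more battery then forces some type to 5, so 13 + 1 = 14.

14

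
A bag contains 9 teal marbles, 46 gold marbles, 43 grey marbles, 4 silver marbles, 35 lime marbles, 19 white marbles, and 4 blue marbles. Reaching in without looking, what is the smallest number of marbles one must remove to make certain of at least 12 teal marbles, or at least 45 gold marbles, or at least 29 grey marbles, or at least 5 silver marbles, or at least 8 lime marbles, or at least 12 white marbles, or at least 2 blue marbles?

The worst case stops just short of every target: all 9 teal, 44 gold, 28 grey, 4 silver, 7 lime, 11 white, 1 blue — 9 + 44 + 28 + 4 + 7 + 11 + 1 = 104 marbles.
One more marble must push some color to its target, so 104 + 1 = 105.

105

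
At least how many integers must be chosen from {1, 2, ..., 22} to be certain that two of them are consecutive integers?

12

Partition {1, …, 22} into 11 pairs: {1,2}, {3,4}, …, {21,22}.
Choosing 11 integers — say the 11 even numbers 2, 4, …, 22 — takes one from each pair and avoids the property.
Choosing 12 forces two into the same pair by pigeonhole, and those are consecutive. So 12.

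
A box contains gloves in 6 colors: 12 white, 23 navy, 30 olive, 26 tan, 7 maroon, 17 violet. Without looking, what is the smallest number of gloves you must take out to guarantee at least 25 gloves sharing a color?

108

Treat the 6 colors as pigeonholes.
In the worst case we take at most 24 of each color, but all 12 white, all 23 navy, all 7 maroon, and all 17 violet (fewer than 24), giving 12 + 23 + 24 + 24 + 7 + 17 = 107.
One more glove then forces some color to 25, so 107 + 1 = 108.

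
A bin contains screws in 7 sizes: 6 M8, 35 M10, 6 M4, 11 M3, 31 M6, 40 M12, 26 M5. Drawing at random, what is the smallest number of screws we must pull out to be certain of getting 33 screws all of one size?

145

Treat the 7 sizes as pigeonholes.
In the worst case we take at most 32 of each size, but all 6 M8, all 6 M4, all 11 M3, all 31 M6, and all 26 M5 (fewer than 32), giving 6 + 32 + 6 + 11 + 31 + 32 + 26 = 144.
One more screw then forces some size to 33, so 144 + 1 = 145.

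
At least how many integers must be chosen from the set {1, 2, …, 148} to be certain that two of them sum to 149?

Partition {1, …, 148} into 74 pairs: {1,148}, {2,147}, …, {74,75}.
Choosing 74 integers — say the integers 1 through 74 — takes one from each pair and avoids the property.
Choosing 75 forces two into the same pair by pigeonhole, and those sum to 149. So 75.

75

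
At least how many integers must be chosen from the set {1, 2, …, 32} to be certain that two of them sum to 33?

17

Partition {1, …, 32} into 16 pairs: {1,32}, {2,31}, …, {16,17}.
Choosing 16 integers — say the integers 1 through 16 — takes one from each pair and avoids the property.
Choosing 17 forces two into the same pair by pigeonhole, and those sum to 33. So 17.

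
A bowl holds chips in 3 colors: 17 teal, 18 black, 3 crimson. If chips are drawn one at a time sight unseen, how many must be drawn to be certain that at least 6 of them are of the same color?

Treat the 3 colors as pigeonholes.
In the worst case we take at most 5 of each color, but all 3 crimson (fewer than 5), giving 5 + 5 + 3 = 13.
One more chip then forces some color to 6, so 13 + 1 = 14.

14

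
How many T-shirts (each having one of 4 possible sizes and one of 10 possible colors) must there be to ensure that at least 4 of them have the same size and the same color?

121

There are 4 × 10 = 40 (size, color) combinations acting as pigeonholes.
With 40 × 3 = 120 T-shirts we could place exactly 3 in each, with no (size, color) pair reaching 4.
One more forces some (size, color) pair to hold 4, so 120 + 1 = 121.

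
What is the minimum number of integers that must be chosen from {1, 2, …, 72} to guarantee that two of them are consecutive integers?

37

Partition {1, …, 72} into 36 pairs: {1,2}, {3,4}, …, {71,72}.
Choosing 36 integers — say the 36 even numbers 2, 4, …, 72 — takes one from each pair and avoids the property.
Choosing 37 forces two into the same pair by pigeonhole, and those are consecutive. So 37.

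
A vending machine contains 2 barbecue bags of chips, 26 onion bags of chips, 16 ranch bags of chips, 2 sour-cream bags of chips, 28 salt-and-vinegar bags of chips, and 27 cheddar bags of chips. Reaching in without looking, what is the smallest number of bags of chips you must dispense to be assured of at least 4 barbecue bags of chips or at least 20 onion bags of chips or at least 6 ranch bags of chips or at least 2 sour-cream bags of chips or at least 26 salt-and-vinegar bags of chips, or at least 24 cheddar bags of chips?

76

The worst case stops just short of every target: all 2 barbecue, 19 onion, 5 ranch, 1 sour-cream, 25 salt-and-vinegar, 23 cheddar — 2 + 19 + 5 + 1 + 25 + 23 = 75 bags of chips.
One more bag of chips must push some flavor to its target, so 75 + 1 = 76.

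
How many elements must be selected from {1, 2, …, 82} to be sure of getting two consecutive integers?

Partition {1, …, 82} into 41 pairs: {1,2}, {3,4}, …, {81,82}.
Choosing 41 integers — say the 41 even numbers 2, 4, …, 82 — takes one from each pair and avoids the property.
Choosing 42 forces two into the same pair by pigeonhole, and those are consecutive. So 42.

42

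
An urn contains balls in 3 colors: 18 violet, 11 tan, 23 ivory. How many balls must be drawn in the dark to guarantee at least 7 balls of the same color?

19

The worst case takes 6 balls of each color without reaching 7 of any: 3 × 6 = 18.
The next ball must bring some color to 7, so 18 + 1 = 19.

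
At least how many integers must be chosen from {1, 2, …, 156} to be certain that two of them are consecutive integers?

79

Partition {1, …, 156} into 78 pairs: {1,2}, {3,4}, …, {155,156}.
Choosing 78 integers — say the 78 even numbers 2, 4, …, 156 — takes one from each pair and avoids the property.
Choosing 79 forces two into the same pair by pigeonhole, and those are consecutive. So 79.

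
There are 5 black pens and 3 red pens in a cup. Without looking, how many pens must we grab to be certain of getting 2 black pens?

The worst case draws every non-black pen first: 3.
The next 2 draws are then forced to be black, giving 3 + 2 = 5.

5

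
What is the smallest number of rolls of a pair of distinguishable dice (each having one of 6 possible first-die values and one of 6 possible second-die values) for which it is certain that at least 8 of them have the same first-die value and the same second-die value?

253

There are 6 × 6 = 36 (first-die value, second-die value) combinations acting as pigeonholes.
With 36 × 7 = 252 rolls of a pair of distinguishable dice we could place exactly 7 in each, with no (first-die value, second-die value) pair reaching 8.
One more forces some (first-die value, second-die value) pair to hold 8, so 252 + 1 = 253.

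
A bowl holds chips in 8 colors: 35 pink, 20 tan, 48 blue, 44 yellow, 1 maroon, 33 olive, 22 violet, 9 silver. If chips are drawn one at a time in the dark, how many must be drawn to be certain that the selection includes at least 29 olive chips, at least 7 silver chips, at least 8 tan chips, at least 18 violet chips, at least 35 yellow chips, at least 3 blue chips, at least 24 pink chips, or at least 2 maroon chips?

119

The worst case stops just short of every target: 23 pink, 7 tan, 2 blue, 34 yellow, 1 maroon, 28 olive, 17 violet, 6 silver — 23 + 7 + 2 + 34 + 1 + 28 + 17 + 6 = 118 chips.
One more chip must push some color to its target, so 118 + 1 = 119.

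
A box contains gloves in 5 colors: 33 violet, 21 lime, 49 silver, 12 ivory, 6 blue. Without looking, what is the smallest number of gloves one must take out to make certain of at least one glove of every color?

The hardest color to obtain is blue: we could draw every other glove first — 121 − 6 = 115 gloves — without a single blue one.
The next draw must be blue, so 115 + 1 = 116.

116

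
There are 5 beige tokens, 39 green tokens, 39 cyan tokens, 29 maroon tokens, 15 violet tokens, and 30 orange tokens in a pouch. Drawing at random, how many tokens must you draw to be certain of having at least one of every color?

The hardest color to obtain is beige: we could draw every other token first — 157 − 5 = 152 tokens — without a single beige one.
The next draw must be beige, so 152 + 1 = 153.

153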